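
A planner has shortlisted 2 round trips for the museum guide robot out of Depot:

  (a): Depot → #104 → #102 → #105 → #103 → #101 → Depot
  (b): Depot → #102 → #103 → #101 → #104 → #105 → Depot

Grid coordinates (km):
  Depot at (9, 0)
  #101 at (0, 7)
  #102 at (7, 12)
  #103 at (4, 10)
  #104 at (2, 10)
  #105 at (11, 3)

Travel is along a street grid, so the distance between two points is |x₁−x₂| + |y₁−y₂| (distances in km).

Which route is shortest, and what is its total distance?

(a): 17 + 7 + 13 + 14 + 7 + 16 = 74
(b): 14 + 5 + 7 + 5 + 16 + 5 = 52

Shortest is (b), total 52 km.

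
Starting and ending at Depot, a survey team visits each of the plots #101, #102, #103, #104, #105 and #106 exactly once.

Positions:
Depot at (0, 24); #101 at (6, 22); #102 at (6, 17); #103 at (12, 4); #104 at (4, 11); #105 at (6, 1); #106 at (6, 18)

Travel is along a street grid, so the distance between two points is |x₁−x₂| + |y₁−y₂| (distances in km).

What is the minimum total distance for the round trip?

Depot-#101-#102-#103-#104-#105-#106-Depot: 8+5+19+15+12+17+12 = 88
Depot-#101-#102-#103-#104-#106-#105-Depot: 8+5+19+15+9+17+29 = 102
Depot-#101-#102-#103-#105-#104-#106-Depot: 8+5+19+9+12+9+12 = 74
Depot-#101-#102-#103-#105-#106-#104-Depot: 8+5+19+9+17+9+17 = 84
Depot-#101-#102-#103-#106-#104-#105-Depot: 8+5+19+20+9+12+29 = 102
Depot-#101-#102-#103-#106-#105-#104-Depot: 8+5+19+20+17+12+17 = 98
Depot-#101-#102-#104-#103-#105-#106-Depot: 8+5+8+15+9+17+12 = 74
Depot-#101-#102-#104-#103-#106-#105-Depot: 8+5+8+15+20+17+29 = 102
… (352 more)
Depot-#101-#106-#102-#103-#105-#104-Depot: 8+4+1+19+9+12+17 = 70  ← best
The minimum is 70.
One optimal route: Depot → #101 → #106 → #102 → #103 → #105 → #104 → Depot (or its reverse).

Minimum total distance: 70 km.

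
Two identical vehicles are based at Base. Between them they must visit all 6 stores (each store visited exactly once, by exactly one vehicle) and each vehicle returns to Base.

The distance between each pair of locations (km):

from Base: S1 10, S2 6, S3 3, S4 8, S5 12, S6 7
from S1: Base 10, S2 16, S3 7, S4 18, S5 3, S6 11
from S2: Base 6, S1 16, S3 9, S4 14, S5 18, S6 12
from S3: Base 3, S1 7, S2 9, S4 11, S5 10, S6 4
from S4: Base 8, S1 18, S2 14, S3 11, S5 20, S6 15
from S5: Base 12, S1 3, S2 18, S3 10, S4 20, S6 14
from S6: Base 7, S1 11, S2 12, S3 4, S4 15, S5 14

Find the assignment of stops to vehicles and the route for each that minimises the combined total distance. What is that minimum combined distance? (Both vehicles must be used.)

Minimum combined distance: 60 km.

Try each way of splitting the stops between the two vehicles (each non-empty) and, for each split, find the best tour for each vehicle:
  {S1} + {S2, S3, S4, S5, S6}: 20 + 60 = 80
  {S2} + {S1, S3, S4, S5, S6}: 12 + 49 = 61
  {S1, S2} + {S3, S4, S5, S6}: 32 + 49 = 81
  {S3} + {S1, S2, S4, S5, S6}: 6 + 60 = 66
  {S1, S3} + {S2, S4, S5, S6}: 20 + 60 = 80
  {S2, S3} + {S1, S4, S5, S6}: 18 + 49 = 67
  … (31 splits in total)
  {S4} + {S1, S2, S3, S5, S6}: 16 + 44 = 60  ← best
Best: vehicle 1 Base → S4 → Base = 16; vehicle 2 Base → S2 → S6 → S3 → S1 → S5 → Base = 44; combined 60.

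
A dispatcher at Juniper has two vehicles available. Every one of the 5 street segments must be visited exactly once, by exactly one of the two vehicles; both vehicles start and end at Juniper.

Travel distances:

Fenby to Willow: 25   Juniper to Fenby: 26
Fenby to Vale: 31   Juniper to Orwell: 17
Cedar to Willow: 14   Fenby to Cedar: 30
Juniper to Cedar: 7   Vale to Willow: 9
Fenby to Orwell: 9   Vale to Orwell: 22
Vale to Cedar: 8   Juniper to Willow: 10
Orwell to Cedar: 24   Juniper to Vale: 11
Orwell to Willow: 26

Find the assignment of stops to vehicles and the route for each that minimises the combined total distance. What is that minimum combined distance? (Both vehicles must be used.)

85 — the smallest possible combined total.

Try each way of splitting the stops between the two vehicles (each non-empty) and, for each split, find the best tour for each vehicle:
  {Fenby} + {Vale, Orwell, Cedar, Willow}: 52 + 67 = 119
  {Vale} + {Fenby, Orwell, Cedar, Willow}: 22 + 72 = 94
  {Fenby, Vale} + {Orwell, Cedar, Willow}: 68 + 64 = 132
  {Orwell} + {Fenby, Vale, Cedar, Willow}: 34 + 75 = 109
  {Fenby, Orwell} + {Vale, Cedar, Willow}: 52 + 34 = 86
  {Vale, Orwell} + {Fenby, Cedar, Willow}: 50 + 72 = 122
  … (15 splits in total)
  {Cedar} + {Fenby, Vale, Orwell, Willow}: 14 + 71 = 85  ← best
Best: vehicle 1 Juniper → Cedar → Juniper = 14; vehicle 2 Juniper → Vale → Willow → Fenby → Orwell → Juniper = 71; combined 85.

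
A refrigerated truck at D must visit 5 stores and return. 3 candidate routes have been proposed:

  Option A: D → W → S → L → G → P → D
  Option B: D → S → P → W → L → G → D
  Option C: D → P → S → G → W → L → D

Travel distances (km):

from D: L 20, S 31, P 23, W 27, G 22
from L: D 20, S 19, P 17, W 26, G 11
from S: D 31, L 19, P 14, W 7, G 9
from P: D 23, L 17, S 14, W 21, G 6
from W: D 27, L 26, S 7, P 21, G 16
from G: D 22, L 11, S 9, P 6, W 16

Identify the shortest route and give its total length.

93 km — Option A is the shortest.

Option A: 27 + 7 + 19 + 11 + 6 + 23 = 93
Option B: 31 + 14 + 21 + 26 + 11 + 22 = 125
Option C: 23 + 14 + 9 + 16 + 26 + 20 = 108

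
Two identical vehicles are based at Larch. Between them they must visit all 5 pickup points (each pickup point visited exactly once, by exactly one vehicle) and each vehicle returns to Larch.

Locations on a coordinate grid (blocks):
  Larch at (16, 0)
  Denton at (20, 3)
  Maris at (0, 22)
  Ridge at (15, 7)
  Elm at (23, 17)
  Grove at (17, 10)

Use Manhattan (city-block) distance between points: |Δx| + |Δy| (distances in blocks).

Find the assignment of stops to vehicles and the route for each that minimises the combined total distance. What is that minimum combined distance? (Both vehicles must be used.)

104 blocks — the smallest possible combined total.

There are 2^4 − 1 = 15 ways to divide the 5 stops into two non-empty groups. For each, the best each vehicle can do is its own shortest tour through its group:
  {Denton} + {Maris, Ridge, Elm, Grove}: 14 + 90 = 104
  {Maris} + {Denton, Ridge, Elm, Grove}: 76 + 50 = 126
  {Denton, Maris} + {Ridge, Elm, Grove}: 84 + 50 = 134
  {Ridge} + {Denton, Maris, Elm, Grove}: 16 + 92 = 108
  {Denton, Ridge} + {Maris, Elm, Grove}: 24 + 90 = 114
  {Maris, Ridge} + {Denton, Elm, Grove}: 76 + 48 = 124
  … (15 splits in total)
Best: vehicle 1 Larch → Denton → Larch = 14; vehicle 2 Larch → Ridge → Maris → Elm → Grove → Larch = 90; combined 104.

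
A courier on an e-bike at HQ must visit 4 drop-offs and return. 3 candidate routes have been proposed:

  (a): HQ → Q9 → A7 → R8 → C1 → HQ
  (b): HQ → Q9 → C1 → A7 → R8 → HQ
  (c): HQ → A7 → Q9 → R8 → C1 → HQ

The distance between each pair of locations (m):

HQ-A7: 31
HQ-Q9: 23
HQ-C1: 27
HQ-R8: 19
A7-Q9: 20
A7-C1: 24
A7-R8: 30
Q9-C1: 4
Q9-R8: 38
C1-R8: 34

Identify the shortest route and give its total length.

(a): 23 + 20 + 30 + 34 + 27 = 134
(b): 23 + 4 + 24 + 30 + 19 = 100
(c): 31 + 20 + 38 + 34 + 27 = 150

100 m — (b) is the shortest.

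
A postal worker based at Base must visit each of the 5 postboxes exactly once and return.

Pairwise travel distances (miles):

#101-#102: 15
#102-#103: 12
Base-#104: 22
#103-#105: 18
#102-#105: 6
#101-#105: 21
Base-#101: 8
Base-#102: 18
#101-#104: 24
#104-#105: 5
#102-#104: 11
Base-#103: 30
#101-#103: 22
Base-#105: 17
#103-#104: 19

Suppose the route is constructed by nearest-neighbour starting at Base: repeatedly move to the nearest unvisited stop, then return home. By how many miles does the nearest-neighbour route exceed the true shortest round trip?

8 miles longer than the optimal tour.

From Base: #101=8, #105=17, #102=18, #104=22, #103=30 → choose #101 (8).
From #101: #102=15, #105=21, #103=22, #104=24 → choose #102 (15).
From #102: #105=6, #104=11, #103=12 → choose #105 (6).
From #105: #104=5, #103=18 → choose #104 (5).
From #104: #103=19 → choose #103 (19).
NN route Base → #101 → #102 → #105 → #104 → #103 → Base costs 83.
Optimal: Base → #101 → #103 → #102 → #104 → #105 → Base costs 75 (by enumerating all 60 distinct tours).
Excess = 83 − 75 = 8.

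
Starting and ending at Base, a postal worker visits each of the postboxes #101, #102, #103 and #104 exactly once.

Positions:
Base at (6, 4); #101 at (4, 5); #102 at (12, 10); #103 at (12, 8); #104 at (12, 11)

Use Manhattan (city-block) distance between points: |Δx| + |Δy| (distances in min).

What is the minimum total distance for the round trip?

30 min — the shortest possible round trip.

Base → #101 → #102 → #103 → #104 → Base: 3+13+2+3+13 = 34
Base → #101 → #102 → #104 → #103 → Base: 3+13+1+3+10 = 30
Base → #101 → #103 → #102 → #104 → Base: 3+11+2+1+13 = 30
Base → #101 → #103 → #104 → #102 → Base: 3+11+3+1+12 = 30
Base → #101 → #104 → #102 → #103 → Base: 3+14+1+2+10 = 30
Base → #101 → #104 → #103 → #102 → Base: 3+14+3+2+12 = 34
Base → #102 → #101 → #103 → #104 → Base: 12+13+11+3+13 = 52
Base → #102 → #101 → #104 → #103 → Base: 12+13+14+3+10 = 52
Base → #102 → #103 → #101 → #104 → Base: 12+2+11+14+13 = 52
Base → #102 → #104 → #101 → #103 → Base: 12+1+14+11+10 = 48
Base → #103 → #101 → #102 → #104 → Base: 10+11+13+1+13 = 48
Base → #103 → #102 → #101 → #104 → Base: 10+2+13+14+13 = 52
The minimum is 30.
One optimal route: Base → #101 → #102 → #104 → #103 → Base (or its reverse).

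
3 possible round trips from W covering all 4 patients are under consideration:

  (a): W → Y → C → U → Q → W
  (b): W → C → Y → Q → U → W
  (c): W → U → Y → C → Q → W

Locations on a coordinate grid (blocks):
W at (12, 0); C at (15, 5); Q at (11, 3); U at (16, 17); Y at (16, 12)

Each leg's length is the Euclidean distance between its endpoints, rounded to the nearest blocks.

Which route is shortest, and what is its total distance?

(a): 13 + 7 + 12 + 15 + 3 = 50
(b): 6 + 7 + 10 + 15 + 17 = 55
(c): 17 + 5 + 7 + 4 + 3 = 36

Shortest is (c), total 36 blocks.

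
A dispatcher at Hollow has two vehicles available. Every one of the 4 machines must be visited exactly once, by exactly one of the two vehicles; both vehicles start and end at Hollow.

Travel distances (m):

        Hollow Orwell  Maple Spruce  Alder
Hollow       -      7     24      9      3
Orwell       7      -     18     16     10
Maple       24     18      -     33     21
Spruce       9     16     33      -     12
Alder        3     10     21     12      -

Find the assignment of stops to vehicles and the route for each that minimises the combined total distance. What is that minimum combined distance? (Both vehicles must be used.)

Check every non-empty split of the stops between the two vehicles; for each half take its own optimal tour:
  {Orwell} + {Maple, Spruce, Alder}: 14 + 66 = 80
  {Maple} + {Orwell, Spruce, Alder}: 48 + 38 = 86
  {Orwell, Maple} + {Spruce, Alder}: 49 + 24 = 73
  {Spruce} + {Orwell, Maple, Alder}: 18 + 49 = 67
  {Orwell, Spruce} + {Maple, Alder}: 32 + 48 = 80
  {Maple, Spruce} + {Orwell, Alder}: 66 + 20 = 86
  … (7 splits in total)
Best: vehicle 1 Hollow → Spruce → Hollow = 18; vehicle 2 Hollow → Orwell → Maple → Alder → Hollow = 49; combined 67.

Minimum combined distance: 67 m.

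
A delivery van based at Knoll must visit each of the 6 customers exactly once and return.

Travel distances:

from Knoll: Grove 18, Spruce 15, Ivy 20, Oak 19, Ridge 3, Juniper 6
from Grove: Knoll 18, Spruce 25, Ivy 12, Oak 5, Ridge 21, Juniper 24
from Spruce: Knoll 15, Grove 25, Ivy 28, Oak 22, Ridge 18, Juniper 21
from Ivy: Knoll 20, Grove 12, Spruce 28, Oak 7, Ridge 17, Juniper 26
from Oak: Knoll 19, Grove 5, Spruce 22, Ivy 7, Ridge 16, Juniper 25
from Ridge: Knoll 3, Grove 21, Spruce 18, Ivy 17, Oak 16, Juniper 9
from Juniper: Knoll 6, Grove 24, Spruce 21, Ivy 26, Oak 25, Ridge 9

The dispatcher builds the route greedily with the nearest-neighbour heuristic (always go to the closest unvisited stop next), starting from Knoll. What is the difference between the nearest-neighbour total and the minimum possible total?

8 longer than the optimal tour.

From Knoll: Ridge=3, Juniper=6, Spruce=15, Grove=18, Oak=19, Ivy=20 → choose Ridge (3).
From Ridge: Juniper=9, Oak=16, Ivy=17, Spruce=18, Grove=21 → choose Juniper (9).
From Juniper: Spruce=21, Grove=24, Oak=25, Ivy=26 → choose Spruce (21).
From Spruce: Oak=22, Grove=25, Ivy=28 → choose Oak (22).
From Oak: Grove=5, Ivy=7 → choose Grove (5).
From Grove: Ivy=12 → choose Ivy (12).
NN route Knoll → Ridge → Juniper → Spruce → Oak → Grove → Ivy → Knoll costs 92.
Optimal: Knoll → Spruce → Grove → Oak → Ivy → Ridge → Juniper → Knoll costs 84 (by enumerating all 360 distinct tours).
Excess = 92 − 84 = 8.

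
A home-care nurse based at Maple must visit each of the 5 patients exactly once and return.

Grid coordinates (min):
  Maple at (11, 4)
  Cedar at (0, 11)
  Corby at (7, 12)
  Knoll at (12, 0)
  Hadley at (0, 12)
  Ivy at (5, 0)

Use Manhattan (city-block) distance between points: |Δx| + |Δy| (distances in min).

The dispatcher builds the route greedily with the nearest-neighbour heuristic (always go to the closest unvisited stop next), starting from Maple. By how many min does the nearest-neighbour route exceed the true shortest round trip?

Excess over optimum: 4 min.

Maple: Knoll=5, Ivy=10, Corby=12, Cedar=18, Hadley=19 ⇒ Knoll
Knoll: Ivy=7, Corby=17, Cedar=23, Hadley=24 ⇒ Ivy
Ivy: Corby=14, Cedar=16, Hadley=17 ⇒ Corby
Corby: Hadley=7, Cedar=8 ⇒ Hadley
Hadley: Cedar=1 ⇒ Cedar
NN route Maple → Knoll → Ivy → Corby → Hadley → Cedar → Maple costs 52.
Optimal: Maple → Corby → Hadley → Cedar → Ivy → Knoll → Maple costs 48 (by enumerating all 60 distinct tours).
Excess = 52 − 48 = 4.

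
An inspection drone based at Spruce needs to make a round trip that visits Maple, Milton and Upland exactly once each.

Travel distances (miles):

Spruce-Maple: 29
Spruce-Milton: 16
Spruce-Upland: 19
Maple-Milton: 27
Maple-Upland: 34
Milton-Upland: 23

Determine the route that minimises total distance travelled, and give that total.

Shortest round trip = 96 miles.

There are 3 distinct closed tours to check (reversals are equivalent).
Spruce-Maple-Milton-Upland-Spruce: 29+27+23+19 = 98
Spruce-Maple-Upland-Milton-Spruce: 29+34+23+16 = 102
Spruce-Milton-Maple-Upland-Spruce: 16+27+34+19 = 96
The minimum is 96.
One optimal route: Spruce → Milton → Maple → Upland → Spruce (or its reverse).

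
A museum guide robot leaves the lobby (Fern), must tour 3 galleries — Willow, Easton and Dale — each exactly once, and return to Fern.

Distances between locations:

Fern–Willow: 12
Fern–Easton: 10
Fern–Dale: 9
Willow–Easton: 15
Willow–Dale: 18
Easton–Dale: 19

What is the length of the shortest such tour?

Shortest round trip = 52.

There are 3 distinct closed tours to check (reversals are equivalent).
Fern→Willow→Easton→Dale→Fern: 12+15+19+9 = 55
Fern→Willow→Dale→Easton→Fern: 12+18+19+10 = 59
Fern→Easton→Willow→Dale→Fern: 10+15+18+9 = 52
The minimum is 52.
One optimal route: Fern → Easton → Willow → Dale → Fern (or its reverse).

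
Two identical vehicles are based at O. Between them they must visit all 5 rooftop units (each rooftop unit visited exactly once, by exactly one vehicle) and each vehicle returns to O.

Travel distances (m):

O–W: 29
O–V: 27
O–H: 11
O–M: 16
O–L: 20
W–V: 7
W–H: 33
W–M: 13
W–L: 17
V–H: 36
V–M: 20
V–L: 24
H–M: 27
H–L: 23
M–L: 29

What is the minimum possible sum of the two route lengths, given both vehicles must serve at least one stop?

Check every non-empty split of the stops between the two vehicles; for each half take its own optimal tour:
  {W} + {V, H, M, L}: 58 + 94 = 152
  {V} + {W, H, M, L}: 54 + 80 = 134
  {W, V} + {H, M, L}: 63 + 79 = 142
  {H} + {W, V, M, L}: 22 + 80 = 102
  {W, H} + {V, M, L}: 73 + 80 = 153
  {V, H} + {W, M, L}: 74 + 66 = 140
  … (15 splits in total)
Best: vehicle 1 O → H → O = 22; vehicle 2 O → M → W → V → L → O = 80; combined 102.

102 m — the smallest possible combined total.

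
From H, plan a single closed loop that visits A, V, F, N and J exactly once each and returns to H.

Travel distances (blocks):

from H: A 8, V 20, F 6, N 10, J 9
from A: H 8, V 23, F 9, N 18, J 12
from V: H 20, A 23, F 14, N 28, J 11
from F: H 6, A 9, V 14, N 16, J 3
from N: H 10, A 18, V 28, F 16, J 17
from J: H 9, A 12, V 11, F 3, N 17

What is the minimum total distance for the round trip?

H - A - V - F - N - J - H: 8+23+14+16+17+9 = 87
H - A - V - F - J - N - H: 8+23+14+3+17+10 = 75
H - A - V - N - F - J - H: 8+23+28+16+3+9 = 87
H - A - V - N - J - F - H: 8+23+28+17+3+6 = 85
H - A - V - J - F - N - H: 8+23+11+3+16+10 = 71
H - A - V - J - N - F - H: 8+23+11+17+16+6 = 81
H - A - F - V - N - J - H: 8+9+14+28+17+9 = 85
H - A - F - V - J - N - H: 8+9+14+11+17+10 = 69
H - A - F - N - V - J - H: 8+9+16+28+11+9 = 81
H - A - F - N - J - V - H: 8+9+16+17+11+20 = 81
H - A - F - J - V - N - H: 8+9+3+11+28+10 = 69
H - A - F - J - N - V - H: 8+9+3+17+28+20 = 85
H - A - N - V - F - J - H: 8+18+28+14+3+9 = 80
H - A - N - V - J - F - H: 8+18+28+11+3+6 = 74
… (46 more)
The minimum is 69.
One optimal route: H → A → F → V → J → N → H (or its reverse).

69 blocks — the shortest possible round trip.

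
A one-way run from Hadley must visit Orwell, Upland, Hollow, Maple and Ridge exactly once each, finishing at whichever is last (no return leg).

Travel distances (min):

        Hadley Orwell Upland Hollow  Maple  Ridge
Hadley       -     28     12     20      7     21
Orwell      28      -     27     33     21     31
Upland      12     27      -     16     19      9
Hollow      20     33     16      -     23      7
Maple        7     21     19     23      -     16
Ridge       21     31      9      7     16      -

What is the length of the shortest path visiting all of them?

There are 5! = 120 possible orderings.
Hadley → Orwell → Upland → Hollow → Maple → Ridge: 28+27+16+23+16 = 110
Hadley → Orwell → Upland → Hollow → Ridge → Maple: 28+27+16+7+16 = 94
Hadley → Orwell → Upland → Maple → Hollow → Ridge: 28+27+19+23+7 = 104
Hadley → Orwell → Upland → Maple → Ridge → Hollow: 28+27+19+16+7 = 97
Hadley → Orwell → Upland → Ridge → Hollow → Maple: 28+27+9+7+23 = 94
Hadley → Orwell → Upland → Ridge → Maple → Hollow: 28+27+9+16+23 = 103
Hadley → Orwell → Hollow → Upland → Maple → Ridge: 28+33+16+19+16 = 112
Hadley → Orwell → Hollow → Upland → Ridge → Maple: 28+33+16+9+16 = 102
Hadley → Orwell → Hollow → Maple → Upland → Ridge: 28+33+23+19+9 = 112
Hadley → Orwell → Hollow → Maple → Ridge → Upland: 28+33+23+16+9 = 109
Hadley → Orwell → Hollow → Ridge → Upland → Maple: 28+33+7+9+19 = 96
Hadley → Orwell → Hollow → Ridge → Maple → Upland: 28+33+7+16+19 = 103
Hadley → Orwell → Maple → Upland → Hollow → Ridge: 28+21+19+16+7 = 91
Hadley → Orwell → Maple → Upland → Ridge → Hollow: 28+21+19+9+7 = 84
… (106 more)
Hadley → Maple → Orwell → Upland → Ridge → Hollow: 7+21+27+9+7 = 71  ← best
The minimum is 71.
One shortest path: Hadley → Maple → Orwell → Upland → Ridge → Hollow.

71 min — the minimum one-way total.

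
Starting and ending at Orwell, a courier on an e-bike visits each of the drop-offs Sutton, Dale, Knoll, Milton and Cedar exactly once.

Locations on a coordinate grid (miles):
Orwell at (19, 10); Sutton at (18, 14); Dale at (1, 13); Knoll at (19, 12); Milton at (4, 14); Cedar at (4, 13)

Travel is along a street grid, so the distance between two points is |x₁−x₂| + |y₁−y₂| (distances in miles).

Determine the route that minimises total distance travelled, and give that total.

There are 60 distinct closed tours to check (reversals are equivalent).
Orwell - Sutton - Dale - Knoll - Milton - Cedar - Orwell: 5+18+19+17+1+18 = 78
Orwell - Sutton - Dale - Knoll - Cedar - Milton - Orwell: 5+18+19+16+1+19 = 78
Orwell - Sutton - Dale - Milton - Knoll - Cedar - Orwell: 5+18+4+17+16+18 = 78
Orwell - Sutton - Dale - Milton - Cedar - Knoll - Orwell: 5+18+4+1+16+2 = 46
Orwell - Sutton - Dale - Cedar - Knoll - Milton - Orwell: 5+18+3+16+17+19 = 78
Orwell - Sutton - Dale - Cedar - Milton - Knoll - Orwell: 5+18+3+1+17+2 = 46
Orwell - Sutton - Knoll - Dale - Milton - Cedar - Orwell: 5+3+19+4+1+18 = 50
Orwell - Sutton - Knoll - Dale - Cedar - Milton - Orwell: 5+3+19+3+1+19 = 50
Orwell - Sutton - Knoll - Milton - Dale - Cedar - Orwell: 5+3+17+4+3+18 = 50
Orwell - Sutton - Knoll - Milton - Cedar - Dale - Orwell: 5+3+17+1+3+21 = 50
Orwell - Sutton - Knoll - Cedar - Dale - Milton - Orwell: 5+3+16+3+4+19 = 50
Orwell - Sutton - Knoll - Cedar - Milton - Dale - Orwell: 5+3+16+1+4+21 = 50
Orwell - Sutton - Milton - Dale - Knoll - Cedar - Orwell: 5+14+4+19+16+18 = 76
Orwell - Sutton - Milton - Dale - Cedar - Knoll - Orwell: 5+14+4+3+16+2 = 44
… (46 more)
The minimum is 44.
One optimal route: Orwell → Sutton → Milton → Dale → Cedar → Knoll → Orwell (or its reverse).

44 miles — the shortest possible round trip.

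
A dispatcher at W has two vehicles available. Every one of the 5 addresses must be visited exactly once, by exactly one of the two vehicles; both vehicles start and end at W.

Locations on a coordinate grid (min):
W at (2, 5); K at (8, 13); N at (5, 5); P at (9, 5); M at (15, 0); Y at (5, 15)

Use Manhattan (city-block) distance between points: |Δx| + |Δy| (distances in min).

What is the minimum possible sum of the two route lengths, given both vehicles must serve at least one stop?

62 min — the smallest possible combined total.

There are 2^4 − 1 = 15 ways to divide the 5 stops into two non-empty groups. For each, the best each vehicle can do is its own shortest tour through its group:
  {K} + {N, P, M, Y}: 28 + 56 = 84
  {N} + {K, P, M, Y}: 6 + 56 = 62
  {K, N} + {P, M, Y}: 28 + 56 = 84
  {P} + {K, N, M, Y}: 14 + 56 = 70
  {K, P} + {N, M, Y}: 30 + 56 = 86
  {N, P} + {K, M, Y}: 14 + 56 = 70
  … (15 splits in total)
Best: vehicle 1 W → N → W = 6; vehicle 2 W → P → M → K → Y → W = 56; combined 62.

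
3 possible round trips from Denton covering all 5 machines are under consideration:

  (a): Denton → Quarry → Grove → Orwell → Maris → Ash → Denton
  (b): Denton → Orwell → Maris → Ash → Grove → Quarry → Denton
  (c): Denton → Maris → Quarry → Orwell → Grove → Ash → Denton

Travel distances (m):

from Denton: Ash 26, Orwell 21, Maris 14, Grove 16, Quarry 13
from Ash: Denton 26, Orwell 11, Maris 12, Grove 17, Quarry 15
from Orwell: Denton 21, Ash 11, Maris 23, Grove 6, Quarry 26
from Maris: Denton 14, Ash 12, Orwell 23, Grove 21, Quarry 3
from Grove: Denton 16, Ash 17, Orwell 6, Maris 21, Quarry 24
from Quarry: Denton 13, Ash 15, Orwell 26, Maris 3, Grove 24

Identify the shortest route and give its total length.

(a): 13 + 24 + 6 + 23 + 12 + 26 = 104
(b): 21 + 23 + 12 + 17 + 24 + 13 = 110
(c): 14 + 3 + 26 + 6 + 17 + 26 = 92

Shortest is (c), total 92 m.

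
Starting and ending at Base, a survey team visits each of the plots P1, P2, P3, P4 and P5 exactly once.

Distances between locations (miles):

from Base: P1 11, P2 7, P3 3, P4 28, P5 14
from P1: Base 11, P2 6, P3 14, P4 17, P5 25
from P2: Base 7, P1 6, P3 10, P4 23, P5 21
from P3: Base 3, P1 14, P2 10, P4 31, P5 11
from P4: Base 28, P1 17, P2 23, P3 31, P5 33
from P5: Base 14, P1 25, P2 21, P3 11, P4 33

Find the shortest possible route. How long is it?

Minimum total distance: 77 miles.

With 5 stops there are 5!/2 = 60 distinct round trips (a route and its reverse cost the same).
Base→P1→P2→P3→P4→P5→Base: 11+6+10+31+33+14 = 105
Base→P1→P2→P3→P5→P4→Base: 11+6+10+11+33+28 = 99
Base→P1→P2→P4→P3→P5→Base: 11+6+23+31+11+14 = 96
Base→P1→P2→P4→P5→P3→Base: 11+6+23+33+11+3 = 87
Base→P1→P2→P5→P3→P4→Base: 11+6+21+11+31+28 = 108
Base→P1→P2→P5→P4→P3→Base: 11+6+21+33+31+3 = 105
Base→P1→P3→P2→P4→P5→Base: 11+14+10+23+33+14 = 105
Base→P1→P3→P2→P5→P4→Base: 11+14+10+21+33+28 = 117
Base→P1→P3→P4→P2→P5→Base: 11+14+31+23+21+14 = 114
Base→P1→P3→P4→P5→P2→Base: 11+14+31+33+21+7 = 117
Base→P1→P3→P5→P2→P4→Base: 11+14+11+21+23+28 = 108
Base→P1→P3→P5→P4→P2→Base: 11+14+11+33+23+7 = 99
Base→P1→P4→P2→P3→P5→Base: 11+17+23+10+11+14 = 86
Base→P1→P4→P2→P5→P3→Base: 11+17+23+21+11+3 = 86
… (46 more)
Base→P2→P1→P4→P5→P3→Base: 7+6+17+33+11+3 = 77  ← best
The minimum is 77.
One optimal route: Base → P2 → P1 → P4 → P5 → P3 → Base (or its reverse).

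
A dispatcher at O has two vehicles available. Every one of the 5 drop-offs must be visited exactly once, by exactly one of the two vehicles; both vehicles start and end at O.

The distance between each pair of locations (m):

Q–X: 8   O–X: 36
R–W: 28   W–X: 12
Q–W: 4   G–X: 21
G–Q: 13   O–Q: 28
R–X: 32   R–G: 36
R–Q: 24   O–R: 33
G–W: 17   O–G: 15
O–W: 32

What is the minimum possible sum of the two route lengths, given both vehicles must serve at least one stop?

There are 2^4 − 1 = 15 ways to divide the 5 stops into two non-empty groups. For each, the best each vehicle can do is its own shortest tour through its group:
  {R} + {G, Q, W, X}: 66 + 80 = 146
  {G} + {R, Q, W, X}: 30 + 109 = 139
  {R, G} + {Q, W, X}: 84 + 80 = 164
  {Q} + {R, G, W, X}: 56 + 109 = 165
  {R, Q} + {G, W, X}: 85 + 80 = 165
  {G, Q} + {R, W, X}: 56 + 109 = 165
  … (15 splits in total)
Best: vehicle 1 O → G → O = 30; vehicle 2 O → R → Q → W → X → O = 109; combined 139.

139 m — the smallest possible combined total.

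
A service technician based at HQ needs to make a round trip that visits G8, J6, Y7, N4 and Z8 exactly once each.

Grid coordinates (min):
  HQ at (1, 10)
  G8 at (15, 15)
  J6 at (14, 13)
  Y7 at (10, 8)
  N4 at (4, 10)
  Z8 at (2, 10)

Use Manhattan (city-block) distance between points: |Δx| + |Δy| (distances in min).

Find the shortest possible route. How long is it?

HQ → G8 → J6 → Y7 → N4 → Z8 → HQ: 19+3+9+8+2+1 = 42
HQ → G8 → J6 → Y7 → Z8 → N4 → HQ: 19+3+9+10+2+3 = 46
HQ → G8 → J6 → N4 → Y7 → Z8 → HQ: 19+3+13+8+10+1 = 54
HQ → G8 → J6 → N4 → Z8 → Y7 → HQ: 19+3+13+2+10+11 = 58
HQ → G8 → J6 → Z8 → Y7 → N4 → HQ: 19+3+15+10+8+3 = 58
HQ → G8 → J6 → Z8 → N4 → Y7 → HQ: 19+3+15+2+8+11 = 58
HQ → G8 → Y7 → J6 → N4 → Z8 → HQ: 19+12+9+13+2+1 = 56
HQ → G8 → Y7 → J6 → Z8 → N4 → HQ: 19+12+9+15+2+3 = 60
HQ → G8 → Y7 → N4 → J6 → Z8 → HQ: 19+12+8+13+15+1 = 68
HQ → G8 → Y7 → N4 → Z8 → J6 → HQ: 19+12+8+2+15+16 = 72
HQ → G8 → Y7 → Z8 → J6 → N4 → HQ: 19+12+10+15+13+3 = 72
HQ → G8 → Y7 → Z8 → N4 → J6 → HQ: 19+12+10+2+13+16 = 72
HQ → G8 → N4 → J6 → Y7 → Z8 → HQ: 19+16+13+9+10+1 = 68
HQ → G8 → N4 → J6 → Z8 → Y7 → HQ: 19+16+13+15+10+11 = 84
… (46 more)
The minimum is 42.
One optimal route: HQ → G8 → J6 → Y7 → N4 → Z8 → HQ (or its reverse).

42 min — the shortest possible round trip.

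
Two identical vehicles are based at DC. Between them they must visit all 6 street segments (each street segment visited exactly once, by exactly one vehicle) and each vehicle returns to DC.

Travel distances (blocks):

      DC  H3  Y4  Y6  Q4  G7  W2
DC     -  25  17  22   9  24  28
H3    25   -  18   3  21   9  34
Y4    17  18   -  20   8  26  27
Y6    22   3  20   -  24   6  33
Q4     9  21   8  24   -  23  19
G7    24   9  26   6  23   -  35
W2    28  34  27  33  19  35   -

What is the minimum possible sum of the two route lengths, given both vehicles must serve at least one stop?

Check every non-empty split of the stops between the two vehicles; for each half take its own optimal tour:
  {H3} + {Y4, Y6, Q4, G7, W2}: 50 + 105 = 155
  {Y4} + {H3, Y6, Q4, G7, W2}: 34 + 95 = 129
  {H3, Y4} + {Y6, Q4, G7, W2}: 60 + 91 = 151
  {Y6} + {H3, Y4, Q4, G7, W2}: 44 + 106 = 150
  {H3, Y6} + {Y4, Q4, G7, W2}: 50 + 103 = 153
  {Y4, Y6} + {H3, Q4, G7, W2}: 59 + 95 = 154
  … (31 splits in total)
  {Q4} + {H3, Y4, Y6, G7, W2}: 18 + 106 = 124  ← best
Best: vehicle 1 DC → Q4 → DC = 18; vehicle 2 DC → G7 → Y6 → H3 → Y4 → W2 → DC = 106; combined 124.

124 blocks — the smallest possible combined total.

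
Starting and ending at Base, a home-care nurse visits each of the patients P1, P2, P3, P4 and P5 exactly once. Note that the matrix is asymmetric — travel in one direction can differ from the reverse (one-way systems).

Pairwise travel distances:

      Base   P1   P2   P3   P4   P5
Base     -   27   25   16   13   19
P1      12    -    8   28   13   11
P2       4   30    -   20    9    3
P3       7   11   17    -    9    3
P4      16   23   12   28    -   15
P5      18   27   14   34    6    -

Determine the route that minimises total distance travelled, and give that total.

Base-P1-P2-P3-P4-P5-Base: 27+8+20+9+15+18 = 97
Base-P1-P2-P3-P5-P4-Base: 27+8+20+3+6+16 = 80
Base-P1-P2-P4-P3-P5-Base: 27+8+9+28+3+18 = 93
Base-P1-P2-P4-P5-P3-Base: 27+8+9+15+34+7 = 100
Base-P1-P2-P5-P3-P4-Base: 27+8+3+34+9+16 = 97
Base-P1-P2-P5-P4-P3-Base: 27+8+3+6+28+7 = 79
Base-P1-P3-P2-P4-P5-Base: 27+28+17+9+15+18 = 114
Base-P1-P3-P2-P5-P4-Base: 27+28+17+3+6+16 = 97
Base-P1-P3-P4-P2-P5-Base: 27+28+9+12+3+18 = 97
Base-P1-P3-P4-P5-P2-Base: 27+28+9+15+14+4 = 97
Base-P1-P3-P5-P2-P4-Base: 27+28+3+14+9+16 = 97
Base-P1-P3-P5-P4-P2-Base: 27+28+3+6+12+4 = 80
Base-P1-P4-P2-P3-P5-Base: 27+13+12+20+3+18 = 93
Base-P1-P4-P2-P5-P3-Base: 27+13+12+3+34+7 = 96
… (106 more)
Base-P3-P1-P2-P5-P4-Base: 16+11+8+3+6+16 = 60  ← best
The minimum is 60.
One optimal route: Base → P3 → P1 → P2 → P5 → P4 → Base.

Minimum total distance: 60.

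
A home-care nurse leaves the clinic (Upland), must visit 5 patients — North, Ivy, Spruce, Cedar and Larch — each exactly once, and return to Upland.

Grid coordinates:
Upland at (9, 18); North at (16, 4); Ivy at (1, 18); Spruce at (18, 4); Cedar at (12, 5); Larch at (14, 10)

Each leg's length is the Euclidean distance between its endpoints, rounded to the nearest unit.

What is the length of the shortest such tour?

Shortest round trip = 47.

Upland → North → Ivy → Spruce → Cedar → Larch → Upland: 16+21+22+6+5+9 = 79
Upland → North → Ivy → Spruce → Larch → Cedar → Upland: 16+21+22+7+5+13 = 84
Upland → North → Ivy → Cedar → Spruce → Larch → Upland: 16+21+17+6+7+9 = 76
Upland → North → Ivy → Cedar → Larch → Spruce → Upland: 16+21+17+5+7+17 = 83
Upland → North → Ivy → Larch → Spruce → Cedar → Upland: 16+21+15+7+6+13 = 78
Upland → North → Ivy → Larch → Cedar → Spruce → Upland: 16+21+15+5+6+17 = 80
Upland → North → Spruce → Ivy → Cedar → Larch → Upland: 16+2+22+17+5+9 = 71
Upland → North → Spruce → Ivy → Larch → Cedar → Upland: 16+2+22+15+5+13 = 73
Upland → North → Spruce → Cedar → Ivy → Larch → Upland: 16+2+6+17+15+9 = 65
Upland → North → Spruce → Cedar → Larch → Ivy → Upland: 16+2+6+5+15+8 = 52
Upland → North → Spruce → Larch → Ivy → Cedar → Upland: 16+2+7+15+17+13 = 70
Upland → North → Spruce → Larch → Cedar → Ivy → Upland: 16+2+7+5+17+8 = 55
Upland → North → Cedar → Ivy → Spruce → Larch → Upland: 16+4+17+22+7+9 = 75
Upland → North → Cedar → Ivy → Larch → Spruce → Upland: 16+4+17+15+7+17 = 76
… (46 more)
Upland → Ivy → Cedar → North → Spruce → Larch → Upland: 8+17+4+2+7+9 = 47  ← best
The minimum is 47.
One optimal route: Upland → Ivy → Cedar → North → Spruce → Larch → Upland (or its reverse).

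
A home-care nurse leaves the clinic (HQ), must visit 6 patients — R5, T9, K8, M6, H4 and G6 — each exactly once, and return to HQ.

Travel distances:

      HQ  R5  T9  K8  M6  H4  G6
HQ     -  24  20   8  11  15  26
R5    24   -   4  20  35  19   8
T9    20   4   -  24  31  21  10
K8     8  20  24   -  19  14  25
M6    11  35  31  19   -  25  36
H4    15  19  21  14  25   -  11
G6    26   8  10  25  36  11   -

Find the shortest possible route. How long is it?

HQ→R5→T9→K8→M6→H4→G6→HQ: 24+4+24+19+25+11+26 = 133
HQ→R5→T9→K8→M6→G6→H4→HQ: 24+4+24+19+36+11+15 = 133
HQ→R5→T9→K8→H4→M6→G6→HQ: 24+4+24+14+25+36+26 = 153
HQ→R5→T9→K8→H4→G6→M6→HQ: 24+4+24+14+11+36+11 = 124
HQ→R5→T9→K8→G6→M6→H4→HQ: 24+4+24+25+36+25+15 = 153
HQ→R5→T9→K8→G6→H4→M6→HQ: 24+4+24+25+11+25+11 = 124
HQ→R5→T9→M6→K8→H4→G6→HQ: 24+4+31+19+14+11+26 = 129
HQ→R5→T9→M6→K8→G6→H4→HQ: 24+4+31+19+25+11+15 = 129
… (352 more)
HQ→T9→R5→G6→H4→K8→M6→HQ: 20+4+8+11+14+19+11 = 87  ← best
The minimum is 87.
One optimal route: HQ → T9 → R5 → G6 → H4 → K8 → M6 → HQ (or its reverse).

87 — the shortest possible round trip.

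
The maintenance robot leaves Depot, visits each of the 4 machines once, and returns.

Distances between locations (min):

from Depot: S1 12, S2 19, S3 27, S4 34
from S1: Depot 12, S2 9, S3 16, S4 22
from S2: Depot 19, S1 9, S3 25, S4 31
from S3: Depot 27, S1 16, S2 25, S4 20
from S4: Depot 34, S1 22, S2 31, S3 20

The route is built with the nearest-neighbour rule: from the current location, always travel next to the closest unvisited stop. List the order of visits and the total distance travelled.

100 min along Depot → S1 → S2 → S3 → S4 → Depot.

At Depot the remaining stops are S1 12, S2 19, S3 27, S4 34; go to S1.
At S1 the remaining stops are S2 9, S3 16, S4 22; go to S2.
At S2 the remaining stops are S3 25, S4 31; go to S3.
At S3 the remaining stops are S4 20; go to S4.
Return S4→Depot: 34.
Total = 12 + 9 + 25 + 20 + 34 = 100.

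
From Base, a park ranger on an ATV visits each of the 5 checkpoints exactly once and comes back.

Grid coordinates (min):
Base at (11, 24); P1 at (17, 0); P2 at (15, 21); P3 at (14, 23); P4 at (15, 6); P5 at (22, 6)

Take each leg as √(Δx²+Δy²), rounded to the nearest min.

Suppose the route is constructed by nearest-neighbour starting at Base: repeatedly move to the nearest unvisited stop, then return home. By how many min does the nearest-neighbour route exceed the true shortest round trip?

Base: P3=3, P2=5, P4=18, P5=21, P1=25 ⇒ P3
P3: P2=2, P4=17, P5=19, P1=23 ⇒ P2
P2: P4=15, P5=17, P1=21 ⇒ P4
P4: P1=6, P5=7 ⇒ P1
P1: P5=8 ⇒ P5
NN route Base → P3 → P2 → P4 → P1 → P5 → Base costs 55.
Optimal: Base → P3 → P2 → P5 → P1 → P4 → Base costs 54 (by enumerating all 60 distinct tours).
Excess = 55 − 54 = 1.

1 min longer than the optimal tour.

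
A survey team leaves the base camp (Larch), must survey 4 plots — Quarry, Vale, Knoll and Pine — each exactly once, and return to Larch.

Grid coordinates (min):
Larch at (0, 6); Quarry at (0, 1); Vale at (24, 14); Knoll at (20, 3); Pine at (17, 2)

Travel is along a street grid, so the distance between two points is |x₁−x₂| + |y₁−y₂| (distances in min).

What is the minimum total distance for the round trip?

Shortest round trip = 74 min.

Larch → Quarry → Vale → Knoll → Pine → Larch: 5+37+15+4+21 = 82
Larch → Quarry → Vale → Pine → Knoll → Larch: 5+37+19+4+23 = 88
Larch → Quarry → Knoll → Vale → Pine → Larch: 5+22+15+19+21 = 82
Larch → Quarry → Knoll → Pine → Vale → Larch: 5+22+4+19+32 = 82
Larch → Quarry → Pine → Vale → Knoll → Larch: 5+18+19+15+23 = 80
Larch → Quarry → Pine → Knoll → Vale → Larch: 5+18+4+15+32 = 74
Larch → Vale → Quarry → Knoll → Pine → Larch: 32+37+22+4+21 = 116
Larch → Vale → Quarry → Pine → Knoll → Larch: 32+37+18+4+23 = 114
Larch → Vale → Knoll → Quarry → Pine → Larch: 32+15+22+18+21 = 108
Larch → Vale → Pine → Quarry → Knoll → Larch: 32+19+18+22+23 = 114
Larch → Knoll → Quarry → Vale → Pine → Larch: 23+22+37+19+21 = 122
Larch → Knoll → Vale → Quarry → Pine → Larch: 23+15+37+18+21 = 114
The minimum is 74.
One optimal route: Larch → Quarry → Pine → Knoll → Vale → Larch (or its reverse).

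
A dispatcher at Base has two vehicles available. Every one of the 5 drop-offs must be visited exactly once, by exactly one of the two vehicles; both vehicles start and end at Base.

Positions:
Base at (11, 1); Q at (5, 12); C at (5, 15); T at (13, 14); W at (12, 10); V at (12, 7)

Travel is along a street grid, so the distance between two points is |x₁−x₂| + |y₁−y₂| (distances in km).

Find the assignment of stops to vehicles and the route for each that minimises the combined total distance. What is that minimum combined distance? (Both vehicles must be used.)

Minimum combined distance: 58 km.

Check every non-empty split of the stops between the two vehicles; for each half take its own optimal tour:
  {Q} + {C, T, W, V}: 34 + 44 = 78
  {C} + {Q, T, W, V}: 40 + 42 = 82
  {Q, C} + {T, W, V}: 40 + 30 = 70
  {T} + {Q, C, W, V}: 30 + 42 = 72
  {Q, T} + {C, W, V}: 42 + 42 = 84
  {C, T} + {Q, W, V}: 44 + 36 = 80
  … (15 splits in total)
  {Q, C, T, W} + {V}: 44 + 14 = 58  ← best
Best: vehicle 1 Base → Q → C → T → W → Base = 44; vehicle 2 Base → V → Base = 14; combined 58.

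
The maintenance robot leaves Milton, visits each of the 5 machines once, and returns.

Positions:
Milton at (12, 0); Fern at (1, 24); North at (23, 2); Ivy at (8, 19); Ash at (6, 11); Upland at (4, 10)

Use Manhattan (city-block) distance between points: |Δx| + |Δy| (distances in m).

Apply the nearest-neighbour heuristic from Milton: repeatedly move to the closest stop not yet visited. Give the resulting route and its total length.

At Milton the remaining stops are North 13, Ash 17, Upland 18, Ivy 23, Fern 35; go to North.
At North the remaining stops are Ash 26, Upland 27, Ivy 32, Fern 44; go to Ash.
At Ash the remaining stops are Upland 3, Ivy 10, Fern 18; go to Upland.
At Upland the remaining stops are Ivy 13, Fern 17; go to Ivy.
At Ivy the remaining stops are Fern 12; go to Fern.
Return Fern→Milton: 35.
Total = 13 + 26 + 3 + 13 + 12 + 35 = 102.

102 m along Milton → North → Ash → Upland → Ivy → Fern → Milton.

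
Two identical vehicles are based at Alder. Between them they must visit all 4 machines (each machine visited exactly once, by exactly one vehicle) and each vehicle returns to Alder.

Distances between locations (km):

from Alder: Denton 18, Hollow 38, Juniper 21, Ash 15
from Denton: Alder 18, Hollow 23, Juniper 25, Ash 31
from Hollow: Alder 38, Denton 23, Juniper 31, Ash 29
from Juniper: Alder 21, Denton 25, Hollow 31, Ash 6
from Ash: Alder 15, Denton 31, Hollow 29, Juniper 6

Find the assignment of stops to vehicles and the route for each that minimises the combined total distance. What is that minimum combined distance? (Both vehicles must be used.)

Try each way of splitting the stops between the two vehicles (each non-empty) and, for each split, find the best tour for each vehicle:
  {Denton} + {Hollow, Juniper, Ash}: 36 + 90 = 126
  {Hollow} + {Denton, Juniper, Ash}: 76 + 64 = 140
  {Denton, Hollow} + {Juniper, Ash}: 79 + 42 = 121
  {Juniper} + {Denton, Hollow, Ash}: 42 + 85 = 127
  {Denton, Juniper} + {Hollow, Ash}: 64 + 82 = 146
  {Hollow, Juniper} + {Denton, Ash}: 90 + 64 = 154
  … (7 splits in total)
Best: vehicle 1 Alder → Denton → Hollow → Alder = 79; vehicle 2 Alder → Juniper → Ash → Alder = 42; combined 121.

121 km — the smallest possible combined total.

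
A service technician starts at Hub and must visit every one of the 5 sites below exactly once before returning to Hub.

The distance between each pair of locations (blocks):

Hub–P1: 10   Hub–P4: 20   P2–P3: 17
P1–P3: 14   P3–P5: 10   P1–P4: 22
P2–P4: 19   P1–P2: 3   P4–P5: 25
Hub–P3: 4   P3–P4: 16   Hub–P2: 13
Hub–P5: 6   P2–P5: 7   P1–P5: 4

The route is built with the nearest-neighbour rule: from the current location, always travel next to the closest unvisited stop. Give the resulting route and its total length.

Total distance 60 blocks via the nearest-neighbour route Hub → P3 → P5 → P1 → P2 → P4 → Hub.

Hub → [P3:4 / P5:6 / P1:10 / P2:13 / P4:20] → P3 (4)
P3 → [P5:10 / P1:14 / P4:16 / P2:17] → P5 (10)
P5 → [P1:4 / P2:7 / P4:25] → P1 (4)
P1 → [P2:3 / P4:22] → P2 (3)
P2 → [P4:19] → P4 (19)
Return P4→Hub: 20.
Total = 4 + 10 + 4 + 3 + 19 + 20 = 60.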